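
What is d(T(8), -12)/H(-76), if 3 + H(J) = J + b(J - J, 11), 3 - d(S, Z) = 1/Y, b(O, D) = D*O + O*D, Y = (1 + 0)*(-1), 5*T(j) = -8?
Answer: -4/79 ≈ -0.050633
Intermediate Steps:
T(j) = -8/5 (T(j) = (1/5)*(-8) = -8/5)
Y = -1 (Y = 1*(-1) = -1)
b(O, D) = 2*D*O (b(O, D) = D*O + D*O = 2*D*O)
d(S, Z) = 4 (d(S, Z) = 3 - 1/(-1) = 3 - 1*(-1) = 3 + 1 = 4)
H(J) = -3 + J (H(J) = -3 + (J + 2*11*(J - J)) = -3 + (J + 2*11*0) = -3 + (J + 0) = -3 + J)
d(T(8), -12)/H(-76) = 4/(-3 - 76) = 4/(-79) = 4*(-1/79) = -4/79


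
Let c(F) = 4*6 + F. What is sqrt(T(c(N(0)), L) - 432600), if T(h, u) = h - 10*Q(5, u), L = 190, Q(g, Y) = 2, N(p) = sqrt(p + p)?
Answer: 2*I*sqrt(108149) ≈ 657.72*I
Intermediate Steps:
N(p) = sqrt(2)*sqrt(p) (N(p) = sqrt(2*p) = sqrt(2)*sqrt(p))
c(F) = 24 + F
T(h, u) = -20 + h (T(h, u) = h - 10*2 = h - 20 = -20 + h)
sqrt(T(c(N(0)), L) - 432600) = sqrt((-20 + (24 + sqrt(2)*sqrt(0))) - 432600) = sqrt((-20 + (24 + sqrt(2)*0)) - 432600) = sqrt((-20 + (24 + 0)) - 432600) = sqrt((-20 + 24) - 432600) = sqrt(4 - 432600) = sqrt(-432596) = 2*I*sqrt(108149)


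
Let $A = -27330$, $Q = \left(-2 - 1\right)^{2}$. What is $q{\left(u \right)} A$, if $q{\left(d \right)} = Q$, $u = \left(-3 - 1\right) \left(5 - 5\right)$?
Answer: $-245970$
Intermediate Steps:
$Q = 9$ ($Q = \left(-3\right)^{2} = 9$)
$u = 0$ ($u = \left(-4\right) 0 = 0$)
$q{\left(d \right)} = 9$
$q{\left(u \right)} A = 9 \left(-27330\right) = -245970$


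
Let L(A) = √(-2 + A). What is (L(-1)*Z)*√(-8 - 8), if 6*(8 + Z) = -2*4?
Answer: 112*√3/3 ≈ 64.663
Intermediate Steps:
Z = -28/3 (Z = -8 + (-2*4)/6 = -8 + (⅙)*(-8) = -8 - 4/3 = -28/3 ≈ -9.3333)
(L(-1)*Z)*√(-8 - 8) = (√(-2 - 1)*(-28/3))*√(-8 - 8) = (√(-3)*(-28/3))*√(-16) = ((I*√3)*(-28/3))*(4*I) = (-28*I*√3/3)*(4*I) = 112*√3/3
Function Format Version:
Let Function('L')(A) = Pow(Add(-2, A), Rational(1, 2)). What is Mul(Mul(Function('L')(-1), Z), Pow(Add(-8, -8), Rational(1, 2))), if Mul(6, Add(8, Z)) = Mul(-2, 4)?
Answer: Mul(Rational(112, 3), Pow(3, Rational(1, 2))) ≈ 64.663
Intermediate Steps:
Z = Rational(-28, 3) (Z = Add(-8, Mul(Rational(1, 6), Mul(-2, 4))) = Add(-8, Mul(Rational(1, 6), -8)) = Add(-8, Rational(-4, 3)) = Rational(-28, 3) ≈ -9.3333)
Mul(Mul(Function('L')(-1), Z), Pow(Add(-8, -8), Rational(1, 2))) = Mul(Mul(Pow(Add(-2, -1), Rational(1, 2)), Rational(-28, 3)), Pow(Add(-8, -8), Rational(1, 2))) = Mul(Mul(Pow(-3, Rational(1, 2)), Rational(-28, 3)), Pow(-16, Rational(1, 2))) = Mul(Mul(Mul(I, Pow(3, Rational(1, 2))), Rational(-28, 3)), Mul(4, I)) = Mul(Mul(Rational(-28, 3), I, Pow(3, Rational(1, 2))), Mul(4, I)) = Mul(Rational(112, 3), Pow(3, Rational(1, 2)))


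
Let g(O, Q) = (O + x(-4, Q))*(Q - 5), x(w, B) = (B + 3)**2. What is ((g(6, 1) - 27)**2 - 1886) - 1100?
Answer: 10239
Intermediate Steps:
x(w, B) = (3 + B)**2
g(O, Q) = (-5 + Q)*(O + (3 + Q)**2) (g(O, Q) = (O + (3 + Q)**2)*(Q - 5) = (O + (3 + Q)**2)*(-5 + Q) = (-5 + Q)*(O + (3 + Q)**2))
((g(6, 1) - 27)**2 - 1886) - 1100 = (((-45 + 1**2 + 1**3 - 21*1 - 5*6 + 6*1) - 27)**2 - 1886) - 1100 = (((-45 + 1 + 1 - 21 - 30 + 6) - 27)**2 - 1886) - 1100 = ((-88 - 27)**2 - 1886) - 1100 = ((-115)**2 - 1886) - 1100 = (13225 - 1886) - 1100 = 11339 - 1100 = 10239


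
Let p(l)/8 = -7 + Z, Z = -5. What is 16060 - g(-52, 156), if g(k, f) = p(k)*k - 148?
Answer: 11216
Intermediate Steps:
p(l) = -96 (p(l) = 8*(-7 - 5) = 8*(-12) = -96)
g(k, f) = -148 - 96*k (g(k, f) = -96*k - 148 = -148 - 96*k)
16060 - g(-52, 156) = 16060 - (-148 - 96*(-52)) = 16060 - (-148 + 4992) = 16060 - 1*4844 = 16060 - 4844 = 11216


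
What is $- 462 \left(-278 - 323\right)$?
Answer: $277662$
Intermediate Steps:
$- 462 \left(-278 - 323\right) = \left(-462\right) \left(-601\right) = 277662$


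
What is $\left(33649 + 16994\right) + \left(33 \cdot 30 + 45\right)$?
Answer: $51678$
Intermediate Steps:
$\left(33649 + 16994\right) + \left(33 \cdot 30 + 45\right) = 50643 + \left(990 + 45\right) = 50643 + 1035 = 51678$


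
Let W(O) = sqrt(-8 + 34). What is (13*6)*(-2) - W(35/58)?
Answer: -156 - sqrt(26) ≈ -161.10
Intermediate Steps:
W(O) = sqrt(26)
(13*6)*(-2) - W(35/58) = (13*6)*(-2) - sqrt(26) = 78*(-2) - sqrt(26) = -156 - sqrt(26)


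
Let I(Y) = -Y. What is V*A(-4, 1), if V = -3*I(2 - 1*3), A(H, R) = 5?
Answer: -15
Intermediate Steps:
V = -3 (V = -(-3)*(2 - 1*3) = -(-3)*(2 - 3) = -(-3)*(-1) = -3*1 = -3)
V*A(-4, 1) = -3*5 = -15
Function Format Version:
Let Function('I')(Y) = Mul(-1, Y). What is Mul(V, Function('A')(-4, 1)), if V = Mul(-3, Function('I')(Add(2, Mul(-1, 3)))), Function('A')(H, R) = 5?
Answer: -15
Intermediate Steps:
V = -3 (V = Mul(-3, Mul(-1, Add(2, Mul(-1, 3)))) = Mul(-3, Mul(-1, Add(2, -3))) = Mul(-3, Mul(-1, -1)) = Mul(-3, 1) = -3)
Mul(V, Function('A')(-4, 1)) = Mul(-3, 5) = -15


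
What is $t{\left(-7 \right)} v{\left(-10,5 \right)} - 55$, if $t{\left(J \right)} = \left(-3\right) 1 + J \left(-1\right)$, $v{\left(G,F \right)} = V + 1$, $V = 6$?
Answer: $-27$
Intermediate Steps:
$v{\left(G,F \right)} = 7$ ($v{\left(G,F \right)} = 6 + 1 = 7$)
$t{\left(J \right)} = -3 - J$
$t{\left(-7 \right)} v{\left(-10,5 \right)} - 55 = \left(-3 - -7\right) 7 - 55 = \left(-3 + 7\right) 7 - 55 = 4 \cdot 7 - 55 = 28 - 55 = -27$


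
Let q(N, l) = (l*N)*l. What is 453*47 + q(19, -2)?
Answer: 21367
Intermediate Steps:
q(N, l) = N*l² (q(N, l) = (N*l)*l = N*l²)
453*47 + q(19, -2) = 453*47 + 19*(-2)² = 21291 + 19*4 = 21291 + 76 = 21367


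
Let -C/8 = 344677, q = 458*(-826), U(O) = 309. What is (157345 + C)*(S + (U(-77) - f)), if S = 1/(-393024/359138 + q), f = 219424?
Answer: 38702183016077535348459/67932585764 ≈ 5.6971e+11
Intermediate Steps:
q = -378308
C = -2757416 (C = -8*344677 = -2757416)
S = -179569/67932585764 (S = 1/(-393024/359138 - 378308) = 1/(-393024*1/359138 - 378308) = 1/(-196512/179569 - 378308) = 1/(-67932585764/179569) = -179569/67932585764 ≈ -2.6433e-6)
(157345 + C)*(S + (U(-77) - f)) = (157345 - 2757416)*(-179569/67932585764 + (309 - 1*219424)) = -2600071*(-179569/67932585764 + (309 - 219424)) = -2600071*(-179569/67932585764 - 219115) = -2600071*(-14885048529858429/67932585764) = 38702183016077535348459/67932585764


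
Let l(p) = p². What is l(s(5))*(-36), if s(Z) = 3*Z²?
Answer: -202500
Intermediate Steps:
l(s(5))*(-36) = (3*5²)²*(-36) = (3*25)²*(-36) = 75²*(-36) = 5625*(-36) = -202500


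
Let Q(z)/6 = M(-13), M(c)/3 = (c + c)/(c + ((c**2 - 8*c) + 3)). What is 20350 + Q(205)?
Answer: 5351582/263 ≈ 20348.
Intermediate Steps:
M(c) = 6*c/(3 + c**2 - 7*c) (M(c) = 3*((c + c)/(c + ((c**2 - 8*c) + 3))) = 3*((2*c)/(c + (3 + c**2 - 8*c))) = 3*((2*c)/(3 + c**2 - 7*c)) = 3*(2*c/(3 + c**2 - 7*c)) = 6*c/(3 + c**2 - 7*c))
Q(z) = -468/263 (Q(z) = 6*(6*(-13)/(3 + (-13)**2 - 7*(-13))) = 6*(6*(-13)/(3 + 169 + 91)) = 6*(6*(-13)/263) = 6*(6*(-13)*(1/263)) = 6*(-78/263) = -468/263)
20350 + Q(205) = 20350 - 468/263 = 5351582/263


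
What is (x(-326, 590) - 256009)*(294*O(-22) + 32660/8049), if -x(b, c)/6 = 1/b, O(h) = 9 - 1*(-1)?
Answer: -988851424158080/1311987 ≈ -7.5370e+8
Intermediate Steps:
O(h) = 10 (O(h) = 9 + 1 = 10)
x(b, c) = -6/b
(x(-326, 590) - 256009)*(294*O(-22) + 32660/8049) = (-6/(-326) - 256009)*(294*10 + 32660/8049) = (-6*(-1/326) - 256009)*(2940 + 32660*(1/8049)) = (3/163 - 256009)*(2940 + 32660/8049) = -41729464/163*23696720/8049 = -988851424158080/1311987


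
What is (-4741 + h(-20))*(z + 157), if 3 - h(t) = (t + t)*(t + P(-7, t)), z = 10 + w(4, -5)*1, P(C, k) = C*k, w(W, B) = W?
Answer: 10602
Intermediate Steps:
z = 14 (z = 10 + 4*1 = 10 + 4 = 14)
h(t) = 3 + 12*t² (h(t) = 3 - (t + t)*(t - 7*t) = 3 - 2*t*(-6*t) = 3 - (-12)*t² = 3 + 12*t²)
(-4741 + h(-20))*(z + 157) = (-4741 + (3 + 12*(-20)²))*(14 + 157) = (-4741 + (3 + 12*400))*171 = (-4741 + (3 + 4800))*171 = (-4741 + 4803)*171 = 62*171 = 10602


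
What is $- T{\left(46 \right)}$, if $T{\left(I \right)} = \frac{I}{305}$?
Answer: $- \frac{46}{305} \approx -0.15082$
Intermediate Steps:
$T{\left(I \right)} = \frac{I}{305}$ ($T{\left(I \right)} = I \frac{1}{305} = \frac{I}{305}$)
$- T{\left(46 \right)} = - \frac{46}{305}$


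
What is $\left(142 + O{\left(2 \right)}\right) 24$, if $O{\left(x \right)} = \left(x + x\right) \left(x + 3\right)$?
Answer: $3888$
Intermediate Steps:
$O{\left(x \right)} = 2 x \left(3 + x\right)$
$\left(142 + O{\left(2 \right)}\right) 24 = \left(142 + 2 \cdot 2 \left(3 + 2\right)\right) 24 = \left(142 + 2 \cdot 2 \cdot 5\right) 24 = \left(142 + 20\right) 24 = 162 \cdot 24 = 3888$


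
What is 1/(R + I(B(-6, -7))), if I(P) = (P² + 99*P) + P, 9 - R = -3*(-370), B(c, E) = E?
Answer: -1/1752 ≈ -0.00057078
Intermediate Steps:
R = -1101 (R = 9 - (-3)*(-370) = 9 - 1*1110 = 9 - 1110 = -1101)
I(P) = P² + 100*P
1/(R + I(B(-6, -7))) = 1/(-1101 - 7*(100 - 7)) = 1/(-1101 - 7*93) = 1/(-1101 - 651) = 1/(-1752) = -1/1752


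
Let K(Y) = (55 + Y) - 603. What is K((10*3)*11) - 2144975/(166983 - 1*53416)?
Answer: -26902581/113567 ≈ -236.89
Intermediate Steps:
K(Y) = -548 + Y
K((10*3)*11) - 2144975/(166983 - 1*53416) = (-548 + (10*3)*11) - 2144975/(166983 - 1*53416) = (-548 + 30*11) - 2144975/(166983 - 53416) = (-548 + 330) - 2144975/113567 = -218 - 2144975/113567 = -26902581/113567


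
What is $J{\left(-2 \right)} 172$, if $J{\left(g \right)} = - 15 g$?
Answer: $5160$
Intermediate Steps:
$J{\left(-2 \right)} 172 = \left(-15\right) \left(-2\right) 172 = 30 \cdot 172 = 5160$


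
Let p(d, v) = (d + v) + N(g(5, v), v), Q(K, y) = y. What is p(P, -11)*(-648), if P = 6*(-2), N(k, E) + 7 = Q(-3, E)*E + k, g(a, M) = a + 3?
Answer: -64152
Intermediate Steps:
g(a, M) = 3 + a
N(k, E) = -7 + k + E**2 (N(k, E) = -7 + (E*E + k) = -7 + (E**2 + k) = -7 + (k + E**2) = -7 + k + E**2)
P = -12
p(d, v) = 1 + d + v + v**2 (p(d, v) = (d + v) + (-7 + (3 + 5) + v**2) = (d + v) + (-7 + 8 + v**2) = (d + v) + (1 + v**2) = 1 + d + v + v**2)
p(P, -11)*(-648) = (1 - 12 - 11 + (-11)**2)*(-648) = (1 - 12 - 11 + 121)*(-648) = 99*(-648) = -64152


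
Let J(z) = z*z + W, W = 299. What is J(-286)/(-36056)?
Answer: -82095/36056 ≈ -2.2769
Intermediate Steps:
J(z) = 299 + z² (J(z) = z*z + 299 = z² + 299 = 299 + z²)
J(-286)/(-36056) = (299 + (-286)²)/(-36056) = (299 + 81796)*(-1/36056) = 82095*(-1/36056) = -82095/36056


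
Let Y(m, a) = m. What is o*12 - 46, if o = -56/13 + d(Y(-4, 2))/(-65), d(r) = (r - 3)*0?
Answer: -1270/13 ≈ -97.692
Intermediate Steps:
d(r) = 0 (d(r) = (-3 + r)*0 = 0)
o = -56/13 (o = -56/13 + 0/(-65) = -56*1/13 + 0*(-1/65) = -56/13 + 0 = -56/13 ≈ -4.3077)
o*12 - 46 = -56/13*12 - 46 = -672/13 - 46 = -1270/13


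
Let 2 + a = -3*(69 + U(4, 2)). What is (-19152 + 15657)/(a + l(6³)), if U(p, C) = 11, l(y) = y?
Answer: 3495/26 ≈ 134.42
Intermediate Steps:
a = -242 (a = -2 - 3*(69 + 11) = -2 - 3*80 = -2 - 240 = -242)
(-19152 + 15657)/(a + l(6³)) = (-19152 + 15657)/(-242 + 6³) = -3495/(-242 + 216) = -3495/(-26) = -3495*(-1/26) = 3495/26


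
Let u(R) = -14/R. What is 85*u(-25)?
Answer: 238/5 ≈ 47.600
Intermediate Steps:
85*u(-25) = 85*(-14/(-25)) = 85*(-14*(-1/25)) = 85*(14/25) = 238/5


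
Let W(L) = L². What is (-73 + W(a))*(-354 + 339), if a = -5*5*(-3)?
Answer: -83280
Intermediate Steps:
a = 75 (a = -25*(-3) = 75)
(-73 + W(a))*(-354 + 339) = (-73 + 75²)*(-354 + 339) = (-73 + 5625)*(-15) = 5552*(-15) = -83280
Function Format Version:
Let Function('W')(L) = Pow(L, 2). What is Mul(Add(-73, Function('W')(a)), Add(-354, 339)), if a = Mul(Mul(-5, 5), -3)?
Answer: -83280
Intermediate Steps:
a = 75 (a = Mul(-25, -3) = 75)
Mul(Add(-73, Function('W')(a)), Add(-354, 339)) = Mul(Add(-73, Pow(75, 2)), Add(-354, 339)) = Mul(Add(-73, 5625), -15) = Mul(5552, -15) = -83280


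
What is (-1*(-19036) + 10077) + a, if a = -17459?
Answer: 11654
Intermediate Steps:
(-1*(-19036) + 10077) + a = (-1*(-19036) + 10077) - 17459 = (19036 + 10077) - 17459 = 29113 - 17459 = 11654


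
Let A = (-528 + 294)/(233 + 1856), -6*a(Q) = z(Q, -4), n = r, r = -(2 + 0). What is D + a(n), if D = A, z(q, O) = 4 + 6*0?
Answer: -4880/6267 ≈ -0.77868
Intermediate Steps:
r = -2 (r = -1*2 = -2)
n = -2
z(q, O) = 4 (z(q, O) = 4 + 0 = 4)
a(Q) = -⅔ (a(Q) = -⅙*4 = -⅔)
A = -234/2089 ≈ -0.11202
D = -234/2089 ≈ -0.11202
D + a(n) = -234/2089 - ⅔ = -4880/6267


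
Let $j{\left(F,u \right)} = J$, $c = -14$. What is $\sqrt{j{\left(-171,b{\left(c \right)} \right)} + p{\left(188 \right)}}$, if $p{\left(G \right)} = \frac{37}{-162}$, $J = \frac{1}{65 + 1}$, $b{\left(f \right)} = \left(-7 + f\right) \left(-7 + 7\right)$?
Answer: $\frac{i \sqrt{2090}}{99} \approx 0.46178 i$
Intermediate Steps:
$b{\left(f \right)} = 0$ ($b{\left(f \right)} = \left(-7 + f\right) 0 = 0$)
$J = \frac{1}{66} \approx 0.015152$
$j{\left(F,u \right)} = \frac{1}{66}$
$p{\left(G \right)} = - \frac{37}{162}$ ($p{\left(G \right)} = 37 \left(- \frac{1}{162}\right) = - \frac{37}{162}$)
$\sqrt{j{\left(-171,b{\left(c \right)} \right)} + p{\left(188 \right)}} = \sqrt{\frac{1}{66} - \frac{37}{162}} = \sqrt{- \frac{190}{891}} = \frac{i \sqrt{2090}}{99}$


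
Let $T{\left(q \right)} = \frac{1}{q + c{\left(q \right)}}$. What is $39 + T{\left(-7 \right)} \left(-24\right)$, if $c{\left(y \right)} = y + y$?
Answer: $\frac{281}{7} \approx 40.143$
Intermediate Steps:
$c{\left(y \right)} = 2 y$
$T{\left(q \right)} = \frac{1}{3 q}$ ($T{\left(q \right)} = \frac{1}{q + 2 q} = \frac{1}{3 q}$)
$39 + T{\left(-7 \right)} \left(-24\right) = 39 + \frac{1}{3 \left(-7\right)} \left(-24\right) = 39 + \frac{1}{3} \left(- \frac{1}{7}\right) \left(-24\right) = 39 - - \frac{8}{7} = 39 + \frac{8}{7} = \frac{281}{7}$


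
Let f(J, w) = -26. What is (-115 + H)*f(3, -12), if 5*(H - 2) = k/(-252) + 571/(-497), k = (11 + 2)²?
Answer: 26367991/8946 ≈ 2947.5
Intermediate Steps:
k = 169 (k = 13² = 169)
H = 29273/17892 (H = 2 + (169/(-252) + 571/(-497))/5 = 2 + (169*(-1/252) + 571*(-1/497))/5 = 2 + (-169/252 - 571/497)/5 = 2 + (⅕)*(-32555/17892) = 2 - 6511/17892 = 29273/17892 ≈ 1.6361)
(-115 + H)*f(3, -12) = (-115 + 29273/17892)*(-26) = -2028307/17892*(-26) = 26367991/8946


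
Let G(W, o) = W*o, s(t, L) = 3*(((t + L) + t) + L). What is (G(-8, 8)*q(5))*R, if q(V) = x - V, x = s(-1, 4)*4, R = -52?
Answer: 222976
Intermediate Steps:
s(t, L) = 6*L + 6*t (s(t, L) = 3*(((L + t) + t) + L) = 3*((L + 2*t) + L) = 3*(2*L + 2*t) = 6*L + 6*t)
x = 72 (x = (6*4 + 6*(-1))*4 = (24 - 6)*4 = 18*4 = 72)
q(V) = 72 - V
(G(-8, 8)*q(5))*R = ((-8*8)*(72 - 1*5))*(-52) = -64*(72 - 5)*(-52) = -64*67*(-52) = -4288*(-52) = 222976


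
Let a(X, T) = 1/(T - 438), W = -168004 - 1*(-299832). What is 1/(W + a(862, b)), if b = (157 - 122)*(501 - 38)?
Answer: 15767/2078532077 ≈ 7.5856e-6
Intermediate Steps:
b = 16205 (b = 35*463 = 16205)
W = 131828 (W = -168004 + 299832 = 131828)
a(X, T) = 1/(-438 + T)
1/(W + a(862, b)) = 1/(131828 + 1/(-438 + 16205)) = 1/(131828 + 1/15767) = 1/(2078532077/15767) = 15767/2078532077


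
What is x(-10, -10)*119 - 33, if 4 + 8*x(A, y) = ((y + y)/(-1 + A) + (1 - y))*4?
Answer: 7372/11 ≈ 670.18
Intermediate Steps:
x(A, y) = -y/2 + y/(-1 + A) (x(A, y) = -1/2 + (((y + y)/(-1 + A) + (1 - y))*4)/8 = -1/2 + (((2*y)/(-1 + A) + (1 - y))*4)/8 = -1/2 + ((2*y/(-1 + A) + (1 - y))*4)/8 = -1/2 + ((1 - y + 2*y/(-1 + A))*4)/8 = -1/2 + (4 - 4*y + 8*y/(-1 + A))/8 = -1/2 + (1/2 - y/2 + y/(-1 + A)) = -y/2 + y/(-1 + A))
x(-10, -10)*119 - 33 = ((1/2)*(-10)*(3 - 1*(-10))/(-1 - 10))*119 - 33 = ((1/2)*(-10)*(3 + 10)/(-11))*119 - 33 = ((1/2)*(-10)*(-1/11)*13)*119 - 33 = (65/11)*119 - 33 = 7735/11 - 33 = 7372/11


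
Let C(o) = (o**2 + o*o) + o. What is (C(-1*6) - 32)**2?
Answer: 1156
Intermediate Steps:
C(o) = o + 2*o**2 (C(o) = (o**2 + o**2) + o = 2*o**2 + o = o + 2*o**2)
(C(-1*6) - 32)**2 = ((-1*6)*(1 + 2*(-1*6)) - 32)**2 = (-6*(1 + 2*(-6)) - 32)**2 = (-6*(1 - 12) - 32)**2 = (-6*(-11) - 32)**2 = (66 - 32)**2 = 34**2 = 1156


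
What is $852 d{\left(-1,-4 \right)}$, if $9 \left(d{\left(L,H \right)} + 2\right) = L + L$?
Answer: $- \frac{5680}{3} \approx -1893.3$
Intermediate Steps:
$d{\left(L,H \right)} = -2 + \frac{2 L}{9}$ ($d{\left(L,H \right)} = -2 + \frac{L + L}{9} = -2 + \frac{2 L}{9}$)
$852 d{\left(-1,-4 \right)} = 852 \left(-2 + \frac{2}{9} \left(-1\right)\right) = 852 \left(-2 - \frac{2}{9}\right) = 852 \left(- \frac{20}{9}\right) = - \frac{5680}{3}$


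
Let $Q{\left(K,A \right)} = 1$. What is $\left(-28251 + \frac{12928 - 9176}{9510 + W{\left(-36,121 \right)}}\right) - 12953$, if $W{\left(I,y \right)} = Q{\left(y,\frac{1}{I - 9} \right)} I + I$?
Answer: $- \frac{194439800}{4719} \approx -41204.0$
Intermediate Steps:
$W{\left(I,y \right)} = 2 I$ ($W{\left(I,y \right)} = 1 I + I = I + I = 2 I$)
$\left(-28251 + \frac{12928 - 9176}{9510 + W{\left(-36,121 \right)}}\right) - 12953 = \left(-28251 + \frac{12928 - 9176}{9510 + 2 \left(-36\right)}\right) - 12953 = \left(-28251 + \frac{3752}{9510 - 72}\right) - 12953 = \left(-28251 + \frac{3752}{9438}\right) - 12953 = \left(-28251 + 3752 \cdot \frac{1}{9438}\right) - 12953 = \left(-28251 + \frac{1876}{4719}\right) - 12953 = - \frac{133314593}{4719} - 12953 = - \frac{194439800}{4719}$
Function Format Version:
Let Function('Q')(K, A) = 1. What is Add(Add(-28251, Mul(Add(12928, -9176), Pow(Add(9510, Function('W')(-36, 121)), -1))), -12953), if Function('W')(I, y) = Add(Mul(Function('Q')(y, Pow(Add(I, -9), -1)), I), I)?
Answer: Rational(-194439800, 4719) ≈ -41204.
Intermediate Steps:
Function('W')(I, y) = Mul(2, I) (Function('W')(I, y) = Add(Mul(1, I), I) = Add(I, I) = Mul(2, I))
Add(Add(-28251, Mul(Add(12928, -9176), Pow(Add(9510, Function('W')(-36, 121)), -1))), -12953) = Add(Add(-28251, Mul(Add(12928, -9176), Pow(Add(9510, Mul(2, -36)), -1))), -12953) = Add(Add(-28251, Mul(3752, Pow(Add(9510, -72), -1))), -12953) = Add(Add(-28251, Mul(3752, Pow(9438, -1))), -12953) = Add(Add(-28251, Mul(3752, Rational(1, 9438))), -12953) = Add(Add(-28251, Rational(1876, 4719)), -12953) = Add(Rational(-133314593, 4719), -12953) = Rational(-194439800, 4719)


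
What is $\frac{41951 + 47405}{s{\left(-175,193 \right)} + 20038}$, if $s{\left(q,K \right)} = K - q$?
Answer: $\frac{44678}{10203} \approx 4.3789$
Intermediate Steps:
$\frac{41951 + 47405}{s{\left(-175,193 \right)} + 20038} = \frac{41951 + 47405}{\left(193 - -175\right) + 20038} = \frac{89356}{\left(193 + 175\right) + 20038} = \frac{89356}{368 + 20038} = \frac{89356}{20406} = 89356 \cdot \frac{1}{20406} = \frac{44678}{10203}$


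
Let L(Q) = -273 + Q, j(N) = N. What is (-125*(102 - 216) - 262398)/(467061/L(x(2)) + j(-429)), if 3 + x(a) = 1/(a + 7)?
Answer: 51345957/439063 ≈ 116.94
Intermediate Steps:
x(a) = -3 + 1/(7 + a) (x(a) = -3 + 1/(a + 7) = -3 + 1/(7 + a))
(-125*(102 - 216) - 262398)/(467061/L(x(2)) + j(-429)) = (-125*(102 - 216) - 262398)/(467061/(-273 + (-20 - 3*2)/(7 + 2)) - 429) = (-125*(-114) - 262398)/(467061/(-273 + (-20 - 6)/9) - 429) = (14250 - 262398)/(467061/(-273 + (⅑)*(-26)) - 429) = -248148/(467061/(-273 - 26/9) - 429) = -248148/(467061/(-2483/9) - 429) = -248148/(467061*(-9/2483) - 429) = -248148/(-4203549/2483 - 429) = -248148/(-5268756/2483) = -248148*(-2483/5268756) = 51345957/439063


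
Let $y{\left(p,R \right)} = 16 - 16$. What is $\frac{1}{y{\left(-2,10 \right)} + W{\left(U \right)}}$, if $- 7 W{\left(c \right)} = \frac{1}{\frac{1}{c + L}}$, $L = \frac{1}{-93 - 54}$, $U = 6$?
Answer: $- \frac{1029}{881} \approx -1.168$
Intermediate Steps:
$y{\left(p,R \right)} = 0$ ($y{\left(p,R \right)} = 16 - 16 = 0$)
$L = - \frac{1}{147}$ ($L = \frac{1}{-147} = - \frac{1}{147} \approx -0.0068027$)
$W{\left(c \right)} = \frac{1}{1029} - \frac{c}{7}$ ($W{\left(c \right)} = - \frac{1}{7 \frac{1}{c - \frac{1}{147}}} = - \frac{1}{7 \frac{1}{- \frac{1}{147} + c}} = - \frac{- \frac{1}{147} + c}{7} = \frac{1}{1029} - \frac{c}{7}$)
$\frac{1}{y{\left(-2,10 \right)} + W{\left(U \right)}} = \frac{1}{0 + \left(\frac{1}{1029} - \frac{6}{7}\right)} = \frac{1}{0 - \frac{881}{1029}} = \frac{1}{- \frac{881}{1029}} = - \frac{1029}{881}$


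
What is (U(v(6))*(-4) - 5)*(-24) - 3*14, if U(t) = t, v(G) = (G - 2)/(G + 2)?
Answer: 126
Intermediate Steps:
v(G) = (-2 + G)/(2 + G)
(U(v(6))*(-4) - 5)*(-24) - 3*14 = (((-2 + 6)/(2 + 6))*(-4) - 5)*(-24) - 3*14 = ((4/8)*(-4) - 5)*(-24) - 42 = (((⅛)*4)*(-4) - 5)*(-24) - 42 = ((½)*(-4) - 5)*(-24) - 42 = (-2 - 5)*(-24) - 42 = -7*(-24) - 42 = 168 - 42 = 126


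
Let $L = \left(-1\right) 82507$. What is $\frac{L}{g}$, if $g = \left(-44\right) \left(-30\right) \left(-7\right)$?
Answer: $\frac{82507}{9240} \approx 8.9293$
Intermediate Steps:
$L = -82507$
$g = -9240$ ($g = 1320 \left(-7\right) = -9240$)
$\frac{L}{g} = - \frac{82507}{-9240} = \left(-82507\right) \left(- \frac{1}{9240}\right) = \frac{82507}{9240}$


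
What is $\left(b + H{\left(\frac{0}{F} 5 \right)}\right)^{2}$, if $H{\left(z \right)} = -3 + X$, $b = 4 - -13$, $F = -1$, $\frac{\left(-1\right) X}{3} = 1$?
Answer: $121$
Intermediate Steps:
$X = -3$ ($X = \left(-3\right) 1 = -3$)
$b = 17$ ($b = 4 + 13 = 17$)
$H{\left(z \right)} = -6$ ($H{\left(z \right)} = -3 - 3 = -6$)
$\left(b + H{\left(\frac{0}{F} 5 \right)}\right)^{2} = \left(17 - 6\right)^{2} = 11^{2} = 121$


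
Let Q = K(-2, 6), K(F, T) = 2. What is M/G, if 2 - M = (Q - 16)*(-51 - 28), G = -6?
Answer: 184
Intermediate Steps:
Q = 2
M = -1104 (M = 2 - (2 - 16)*(-51 - 28) = 2 - (-14)*(-79) = 2 - 1*1106 = 2 - 1106 = -1104)
M/G = -1104/(-6) = -1104*(-⅙) = 184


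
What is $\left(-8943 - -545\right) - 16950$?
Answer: $-25348$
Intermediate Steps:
$\left(-8943 - -545\right) - 16950 = \left(-8943 + \left(-31 + 576\right)\right) - 16950 = \left(-8943 + 545\right) - 16950 = -8398 - 16950 = -25348$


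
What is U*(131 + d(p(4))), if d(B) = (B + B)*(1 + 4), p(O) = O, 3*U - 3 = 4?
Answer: 399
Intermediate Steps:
U = 7/3 (U = 1 + (1/3)*4 = 1 + 4/3 = 7/3 ≈ 2.3333)
d(B) = 10*B (d(B) = (2*B)*5 = 10*B)
U*(131 + d(p(4))) = 7*(131 + 10*4)/3 = 7*(131 + 40)/3 = (7/3)*171 = 399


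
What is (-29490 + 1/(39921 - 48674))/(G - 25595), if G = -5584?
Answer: 258125971/272909787 ≈ 0.94583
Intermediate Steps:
(-29490 + 1/(39921 - 48674))/(G - 25595) = (-29490 + 1/(39921 - 48674))/(-5584 - 25595) = (-29490 + 1/(-8753))/(-31179) = (-29490 - 1/8753)*(-1/31179) = -258125971/8753*(-1/31179) = 258125971/272909787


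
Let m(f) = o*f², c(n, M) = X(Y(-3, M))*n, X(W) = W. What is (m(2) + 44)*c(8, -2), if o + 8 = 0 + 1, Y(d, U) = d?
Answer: -384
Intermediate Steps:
o = -7 (o = -8 + (0 + 1) = -8 + 1 = -7)
c(n, M) = -3*n
m(f) = -7*f²
(m(2) + 44)*c(8, -2) = (-7*2² + 44)*(-3*8) = (-7*4 + 44)*(-24) = (-28 + 44)*(-24) = 16*(-24) = -384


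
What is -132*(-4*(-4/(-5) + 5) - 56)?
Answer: 52272/5 ≈ 10454.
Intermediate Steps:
-132*(-4*(-4/(-5) + 5) - 56) = -132*(-4*(-4*(-⅕) + 5) - 56) = -132*(-4*(⅘ + 5) - 56) = -132*(-4*29/5 - 56) = -132*(-116/5 - 56) = -132*(-396/5) = 52272/5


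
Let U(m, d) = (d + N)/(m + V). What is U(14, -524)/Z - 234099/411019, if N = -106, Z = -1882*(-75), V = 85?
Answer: -36350258368/63816865035 ≈ -0.56960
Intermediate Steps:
Z = 141150
U(m, d) = (-106 + d)/(85 + m) (U(m, d) = (d - 106)/(m + 85) = (-106 + d)/(85 + m))
U(14, -524)/Z - 234099/411019 = ((-106 - 524)/(85 + 14))/141150 - 234099/411019 = (-630/99)*(1/141150) - 234099*1/411019 = ((1/99)*(-630))*(1/141150) - 234099/411019 = -70/11*1/141150 - 234099/411019 = -7/155265 - 234099/411019 = -36350258368/63816865035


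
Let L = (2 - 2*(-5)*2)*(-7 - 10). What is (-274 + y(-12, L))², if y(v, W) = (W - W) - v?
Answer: 68644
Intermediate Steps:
L = -374 (L = (2 + 10*2)*(-17) = (2 + 20)*(-17) = 22*(-17) = -374)
y(v, W) = -v (y(v, W) = 0 - v = -v)
(-274 + y(-12, L))² = (-274 - 1*(-12))² = (-274 + 12)² = (-262)² = 68644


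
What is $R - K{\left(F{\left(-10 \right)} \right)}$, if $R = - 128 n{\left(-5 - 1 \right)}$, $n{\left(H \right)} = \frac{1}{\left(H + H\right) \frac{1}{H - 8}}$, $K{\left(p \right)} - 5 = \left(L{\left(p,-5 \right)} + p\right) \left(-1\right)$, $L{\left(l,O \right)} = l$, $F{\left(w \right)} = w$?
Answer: $- \frac{523}{3} \approx -174.33$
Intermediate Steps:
$K{\left(p \right)} = 5 - 2 p$ ($K{\left(p \right)} = 5 + \left(p + p\right) \left(-1\right) = 5 + 2 p \left(-1\right) = 5 - 2 p$)
$n{\left(H \right)} = \frac{-8 + H}{2 H}$ ($n{\left(H \right)} = \frac{1}{2 H \frac{1}{-8 + H}} = \frac{-8 + H}{2 H}$)
$R = - \frac{448}{3}$ ($R = - 128 \frac{-8 - 6}{2 \left(-5 - 1\right)} = - 128 \frac{-8 - 6}{2 \left(-6\right)} = - 128 \cdot \frac{1}{2} \left(- \frac{1}{6}\right) \left(-14\right) = \left(-128\right) \frac{7}{6} = - \frac{448}{3} \approx -149.33$)
$R - K{\left(F{\left(-10 \right)} \right)} = - \frac{448}{3} - \left(5 - -20\right) = - \frac{448}{3} - \left(5 + 20\right) = - \frac{448}{3} - 25 = - \frac{523}{3}$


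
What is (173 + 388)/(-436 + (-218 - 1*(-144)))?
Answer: -11/10 ≈ -1.1000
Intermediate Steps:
(173 + 388)/(-436 + (-218 - 1*(-144))) = 561/(-436 + (-218 + 144)) = 561/(-436 - 74) = 561/(-510) = 561*(-1/510) = -11/10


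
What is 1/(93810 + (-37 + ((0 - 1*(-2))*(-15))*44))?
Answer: 1/92453 ≈ 1.0816e-5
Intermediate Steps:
1/(93810 + (-37 + ((0 - 1*(-2))*(-15))*44)) = 1/(93810 + (-37 + ((0 + 2)*(-15))*44)) = 1/(93810 + (-37 + (2*(-15))*44)) = 1/(93810 + (-37 - 30*44)) = 1/(93810 + (-37 - 1320)) = 1/(93810 - 1357) = 1/92453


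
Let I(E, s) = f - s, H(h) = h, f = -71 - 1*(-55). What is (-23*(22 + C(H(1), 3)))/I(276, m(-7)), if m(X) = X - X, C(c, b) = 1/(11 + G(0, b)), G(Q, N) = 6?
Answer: 8625/272 ≈ 31.710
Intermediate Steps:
f = -16 (f = -71 + 55 = -16)
C(c, b) = 1/17 (C(c, b) = 1/(11 + 6) = 1/17)
m(X) = 0
I(E, s) = -16 - s
(-23*(22 + C(H(1), 3)))/I(276, m(-7)) = (-23*(22 + 1/17))/(-16 - 1*0) = (-23*375/17)/(-16 + 0) = -8625/17/(-16) = -8625/17*(-1/16) = 8625/272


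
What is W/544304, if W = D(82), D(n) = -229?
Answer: -229/544304 ≈ -0.00042072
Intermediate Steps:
W = -229
W/544304 = -229/544304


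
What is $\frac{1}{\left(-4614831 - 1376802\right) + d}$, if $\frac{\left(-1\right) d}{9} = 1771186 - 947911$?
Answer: $- \frac{1}{13401108} \approx -7.4621 \cdot 10^{-8}$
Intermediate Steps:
$d = -7409475$ ($d = - 9 \left(1771186 - 947911\right) = \left(-9\right) 823275 = -7409475$)
$\frac{1}{\left(-4614831 - 1376802\right) + d} = \frac{1}{\left(-4614831 - 1376802\right) - 7409475} = \frac{1}{-5991633 - 7409475} = \frac{1}{-13401108} = - \frac{1}{13401108}$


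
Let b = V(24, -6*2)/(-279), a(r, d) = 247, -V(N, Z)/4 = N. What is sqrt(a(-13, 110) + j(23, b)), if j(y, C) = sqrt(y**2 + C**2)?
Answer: sqrt(2136303 + 93*sqrt(4576345))/93 ≈ 16.432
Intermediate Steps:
V(N, Z) = -4*N
b = 32/93 (b = -4*24/(-279) = -96*(-1/279) = 32/93 ≈ 0.34409)
j(y, C) = sqrt(C**2 + y**2)
sqrt(a(-13, 110) + j(23, b)) = sqrt(247 + sqrt((32/93)**2 + 23**2)) = sqrt(247 + sqrt(1024/8649 + 529)) = sqrt(247 + sqrt(4576345/8649)) = sqrt(247 + sqrt(4576345)/93)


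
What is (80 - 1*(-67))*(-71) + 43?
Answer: -10394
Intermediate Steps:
(80 - 1*(-67))*(-71) + 43 = (80 + 67)*(-71) + 43 = 147*(-71) + 43 = -10437 + 43 = -10394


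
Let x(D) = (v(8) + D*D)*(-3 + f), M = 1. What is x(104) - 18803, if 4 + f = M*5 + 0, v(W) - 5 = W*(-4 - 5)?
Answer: -40301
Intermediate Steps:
v(W) = 5 - 9*W (v(W) = 5 + W*(-4 - 5) = 5 + W*(-9) = 5 - 9*W)
f = 1 (f = -4 + (1*5 + 0) = -4 + (5 + 0) = -4 + 5 = 1)
x(D) = 134 - 2*D² (x(D) = ((5 - 9*8) + D*D)*(-3 + 1) = ((5 - 72) + D²)*(-2) = (-67 + D²)*(-2) = 134 - 2*D²)
x(104) - 18803 = (134 - 2*104²) - 18803 = (134 - 2*10816) - 18803 = (134 - 21632) - 18803 = -21498 - 18803 = -40301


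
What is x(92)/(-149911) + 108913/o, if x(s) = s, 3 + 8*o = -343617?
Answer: -32662416746/12878104455 ≈ -2.5363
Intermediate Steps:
o = -85905/2 (o = -3/8 + (1/8)*(-343617) = -3/8 - 343617/8 = -85905/2 ≈ -42953.)
x(92)/(-149911) + 108913/o = 92/(-149911) + 108913/(-85905/2) = 92*(-1/149911) + 108913*(-2/85905) = -92/149911 - 217826/85905 = -32662416746/12878104455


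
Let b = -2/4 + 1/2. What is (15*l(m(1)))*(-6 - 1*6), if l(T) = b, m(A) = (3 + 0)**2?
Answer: 0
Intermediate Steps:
m(A) = 9 (m(A) = 3**2 = 9)
b = 0 (b = -2*1/4 + 1*(1/2) = -1/2 + 1/2 = 0)
l(T) = 0
(15*l(m(1)))*(-6 - 1*6) = (15*0)*(-6 - 1*6) = 0*(-6 - 6) = 0*(-12) = 0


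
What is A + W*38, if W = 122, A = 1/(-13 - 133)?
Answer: 676855/146 ≈ 4636.0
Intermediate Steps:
A = -1/146 (A = 1/(-146) = -1/146 ≈ -0.0068493)
A + W*38 = -1/146 + 122*38 = -1/146 + 4636 = 676855/146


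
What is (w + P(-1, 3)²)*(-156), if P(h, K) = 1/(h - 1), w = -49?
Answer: 7605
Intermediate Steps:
P(h, K) = 1/(-1 + h)
(w + P(-1, 3)²)*(-156) = (-49 + (1/(-1 - 1))²)*(-156) = (-49 + (1/(-2))²)*(-156) = (-49 + (-½)²)*(-156) = (-49 + ¼)*(-156) = -195/4*(-156) = 7605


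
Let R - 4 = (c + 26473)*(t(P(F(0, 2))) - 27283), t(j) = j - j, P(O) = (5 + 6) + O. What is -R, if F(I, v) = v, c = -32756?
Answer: -171419093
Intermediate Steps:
P(O) = 11 + O
t(j) = 0
R = 171419093 (R = 4 + (-32756 + 26473)*(0 - 27283) = 4 - 6283*(-27283) = 4 + 171419089 = 171419093)
-R = -1*171419093 = -171419093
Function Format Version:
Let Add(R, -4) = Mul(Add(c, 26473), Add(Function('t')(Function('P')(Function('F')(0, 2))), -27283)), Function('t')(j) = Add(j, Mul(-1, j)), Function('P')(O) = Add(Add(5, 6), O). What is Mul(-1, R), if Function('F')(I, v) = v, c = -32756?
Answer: -171419093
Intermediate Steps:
Function('P')(O) = Add(11, O)
Function('t')(j) = 0
R = 171419093 (R = Add(4, Mul(Add(-32756, 26473), Add(0, -27283))) = Add(4, Mul(-6283, -27283)) = Add(4, 171419089) = 171419093)
Mul(-1, R) = Mul(-1, 171419093) = -171419093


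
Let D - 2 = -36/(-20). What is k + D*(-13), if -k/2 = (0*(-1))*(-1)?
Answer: -247/5 ≈ -49.400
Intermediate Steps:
D = 19/5 (D = 2 - 36/(-20) = 2 - 36*(-1/20) = 2 + 9/5 = 19/5 ≈ 3.8000)
k = 0 (k = -2*0*(-1)*(-1) = -0*(-1) = -2*0 = 0)
k + D*(-13) = 0 + (19/5)*(-13) = 0 - 247/5 = -247/5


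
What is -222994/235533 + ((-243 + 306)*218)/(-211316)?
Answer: -3596929309/3555135102 ≈ -1.0118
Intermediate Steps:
-222994/235533 + ((-243 + 306)*218)/(-211316) = -222994*1/235533 + (63*218)*(-1/211316) = -222994/235533 + 13734*(-1/211316) = -222994/235533 - 981/15094 = -3596929309/3555135102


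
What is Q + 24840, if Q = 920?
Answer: 25760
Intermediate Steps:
Q + 24840 = 920 + 24840 = 25760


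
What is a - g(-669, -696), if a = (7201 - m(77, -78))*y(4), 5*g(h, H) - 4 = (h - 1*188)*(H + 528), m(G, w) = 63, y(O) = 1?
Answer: -21658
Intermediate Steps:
g(h, H) = 4/5 + (-188 + h)*(528 + H)/5 (g(h, H) = 4/5 + ((h - 1*188)*(H + 528))/5 = 4/5 + ((h - 188)*(528 + H))/5 = 4/5 + ((-188 + h)*(528 + H))/5 = 4/5 + (-188 + h)*(528 + H)/5)
a = 7138 (a = (7201 - 1*63)*1 = (7201 - 63)*1 = 7138*1 = 7138)
a - g(-669, -696) = 7138 - (-19852 - 188/5*(-696) + (528/5)*(-669) + (1/5)*(-696)*(-669)) = 7138 - (-19852 + 130848/5 - 353232/5 + 465624/5) = 7138 - 1*28796 = 7138 - 28796 = -21658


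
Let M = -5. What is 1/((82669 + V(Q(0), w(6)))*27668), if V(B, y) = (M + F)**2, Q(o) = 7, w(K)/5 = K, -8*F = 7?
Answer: 16/36611853925 ≈ 4.3702e-10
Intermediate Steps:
F = -7/8 (F = -1/8*7 = -7/8 ≈ -0.87500)
w(K) = 5*K
V(B, y) = 2209/64 (V(B, y) = (-5 - 7/8)**2 = (-47/8)**2 = 2209/64)
1/((82669 + V(Q(0), w(6)))*27668) = 1/((82669 + 2209/64)*27668) = (1/27668)/(5293025/64) = (64/5293025)*(1/27668) = 16/36611853925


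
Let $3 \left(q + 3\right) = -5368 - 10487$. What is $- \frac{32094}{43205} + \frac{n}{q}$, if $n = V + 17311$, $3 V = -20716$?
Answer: $- \frac{1857869701}{685404120} \approx -2.7106$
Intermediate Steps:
$V = - \frac{20716}{3}$ ($V = \frac{1}{3} \left(-20716\right) = - \frac{20716}{3} \approx -6905.3$)
$q = -5288$ ($q = -3 + \frac{-5368 - 10487}{3} = -3 + \frac{1}{3} \left(-15855\right) = -3 - 5285 = -5288$)
$n = \frac{31217}{3}$ ($n = - \frac{20716}{3} + 17311 = \frac{31217}{3} \approx 10406.0$)
$- \frac{32094}{43205} + \frac{n}{q} = - \frac{32094}{43205} + \frac{31217}{3 \left(-5288\right)} = \left(-32094\right) \frac{1}{43205} + \frac{31217}{3} \left(- \frac{1}{5288}\right) = - \frac{32094}{43205} - \frac{31217}{15864} = - \frac{1857869701}{685404120}$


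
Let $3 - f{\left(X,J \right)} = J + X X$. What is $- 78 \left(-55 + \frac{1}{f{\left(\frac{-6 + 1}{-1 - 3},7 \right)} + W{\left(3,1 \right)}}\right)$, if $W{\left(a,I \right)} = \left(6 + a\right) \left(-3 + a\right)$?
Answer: $\frac{383058}{89} \approx 4304.0$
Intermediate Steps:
$f{\left(X,J \right)} = 3 - J - X^{2}$ ($f{\left(X,J \right)} = 3 - \left(J + X X\right) = 3 - \left(J + X^{2}\right) = 3 - J - X^{2}$)
$W{\left(a,I \right)} = \left(-3 + a\right) \left(6 + a\right)$
$- 78 \left(-55 + \frac{1}{f{\left(\frac{-6 + 1}{-1 - 3},7 \right)} + W{\left(3,1 \right)}}\right) = - 78 \left(-55 + \frac{1}{\left(3 - 7 - \left(\frac{-6 + 1}{-1 - 3}\right)^{2}\right) + \left(-18 + 3^{2} + 3 \cdot 3\right)}\right) = - 78 \left(-55 + \frac{1}{\left(3 - 7 - \left(- \frac{5}{-4}\right)^{2}\right) + \left(-18 + 9 + 9\right)}\right) = - 78 \left(-55 + \frac{1}{\left(3 - 7 - \left(\left(-5\right) \left(- \frac{1}{4}\right)\right)^{2}\right) + 0}\right) = - 78 \left(-55 + \frac{1}{\left(3 - 7 - \left(\frac{5}{4}\right)^{2}\right) + 0}\right) = - 78 \left(-55 + \frac{1}{\left(3 - 7 - \frac{25}{16}\right) + 0}\right) = - 78 \left(-55 + \frac{1}{- \frac{89}{16} + 0}\right) = - 78 \left(-55 + \frac{1}{- \frac{89}{16}}\right) = - 78 \left(-55 - \frac{16}{89}\right) = \left(-78\right) \left(- \frac{4911}{89}\right) = \frac{383058}{89}$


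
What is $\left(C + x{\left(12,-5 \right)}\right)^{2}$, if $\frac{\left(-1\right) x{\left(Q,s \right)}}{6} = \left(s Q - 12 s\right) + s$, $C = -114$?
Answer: $7056$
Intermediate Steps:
$x{\left(Q,s \right)} = 66 s - 6 Q s$ ($x{\left(Q,s \right)} = - 6 \left(\left(s Q - 12 s\right) + s\right) = - 6 \left(\left(Q s - 12 s\right) + s\right) = - 6 \left(\left(- 12 s + Q s\right) + s\right) = - 6 \left(- 11 s + Q s\right) = 66 s - 6 Q s$)
$\left(C + x{\left(12,-5 \right)}\right)^{2} = \left(-114 + 6 \left(-5\right) \left(11 - 12\right)\right)^{2} = \left(-114 + 6 \left(-5\right) \left(-1\right)\right)^{2} = \left(-114 + 30\right)^{2} = \left(-84\right)^{2} = 7056$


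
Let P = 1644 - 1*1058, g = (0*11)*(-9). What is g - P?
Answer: -586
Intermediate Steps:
g = 0 (g = 0*(-9) = 0)
P = 586 (P = 1644 - 1058 = 586)
g - P = 0 - 1*586 = 0 - 586 = -586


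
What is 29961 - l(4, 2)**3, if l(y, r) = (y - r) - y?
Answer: 29969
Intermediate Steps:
l(y, r) = -r
29961 - l(4, 2)**3 = 29961 - (-1*2)**3 = 29961 - 1*(-2)**3 = 29961 - 1*(-8) = 29961 + 8 = 29969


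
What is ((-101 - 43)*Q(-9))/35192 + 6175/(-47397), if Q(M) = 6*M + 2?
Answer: 17199767/208499403 ≈ 0.082493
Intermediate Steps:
Q(M) = 2 + 6*M
((-101 - 43)*Q(-9))/35192 + 6175/(-47397) = ((-101 - 43)*(2 + 6*(-9)))/35192 + 6175/(-47397) = -144*(2 - 54)*(1/35192) + 6175*(-1/47397) = -144*(-52)*(1/35192) - 6175/47397 = 7488*(1/35192) - 6175/47397 = 936/4399 - 6175/47397 = 17199767/208499403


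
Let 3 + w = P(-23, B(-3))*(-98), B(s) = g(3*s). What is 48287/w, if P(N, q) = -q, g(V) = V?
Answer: -48287/885 ≈ -54.562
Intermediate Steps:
B(s) = 3*s
w = -885 (w = -3 - 3*(-3)*(-98) = -3 - 1*(-9)*(-98) = -3 + 9*(-98) = -3 - 882 = -885)
48287/w = 48287/(-885) = 48287*(-1/885) = -48287/885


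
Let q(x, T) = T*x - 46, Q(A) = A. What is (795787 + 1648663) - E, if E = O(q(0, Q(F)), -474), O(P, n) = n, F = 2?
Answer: 2444924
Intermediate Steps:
q(x, T) = -46 + T*x
E = -474
(795787 + 1648663) - E = (795787 + 1648663) - 1*(-474) = 2444450 + 474 = 2444924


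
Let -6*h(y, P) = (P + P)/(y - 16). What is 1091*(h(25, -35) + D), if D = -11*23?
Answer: -7414436/27 ≈ -2.7461e+5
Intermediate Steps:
h(y, P) = -P/(3*(-16 + y)) (h(y, P) = -(P + P)/(6*(y - 16)) = -2*P/(6*(-16 + y)) = -P/(3*(-16 + y)))
D = -253
1091*(h(25, -35) + D) = 1091*(-1*(-35)/(-48 + 3*25) - 253) = 1091*(-1*(-35)/(-48 + 75) - 253) = 1091*(-1*(-35)/27 - 253) = 1091*(-1*(-35)*1/27 - 253) = 1091*(35/27 - 253) = 1091*(-6796/27) = -7414436/27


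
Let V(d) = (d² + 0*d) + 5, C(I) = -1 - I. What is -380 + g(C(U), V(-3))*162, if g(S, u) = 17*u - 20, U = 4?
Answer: 34936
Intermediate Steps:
V(d) = 5 + d² (V(d) = (d² + 0) + 5 = d² + 5 = 5 + d²)
g(S, u) = -20 + 17*u
-380 + g(C(U), V(-3))*162 = -380 + (-20 + 17*(5 + (-3)²))*162 = -380 + (-20 + 17*(5 + 9))*162 = -380 + (-20 + 17*14)*162 = -380 + (-20 + 238)*162 = -380 + 218*162 = -380 + 35316 = 34936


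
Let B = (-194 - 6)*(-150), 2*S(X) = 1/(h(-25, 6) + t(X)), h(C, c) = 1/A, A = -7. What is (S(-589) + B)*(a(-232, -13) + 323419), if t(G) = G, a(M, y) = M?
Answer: 79969389017691/8248 ≈ 9.6956e+9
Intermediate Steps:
h(C, c) = -⅐ (h(C, c) = 1/(-7) = -⅐)
S(X) = 1/(2*(-⅐ + X))
B = 30000 (B = -200*(-150) = 30000)
(S(-589) + B)*(a(-232, -13) + 323419) = (7/(2*(-1 + 7*(-589))) + 30000)*(-232 + 323419) = (7/(2*(-1 - 4123)) + 30000)*323187 = ((7/2)/(-4124) + 30000)*323187 = ((7/2)*(-1/4124) + 30000)*323187 = (-7/8248 + 30000)*323187 = (247439993/8248)*323187 = 79969389017691/8248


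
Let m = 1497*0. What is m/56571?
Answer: 0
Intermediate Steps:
m = 0
m/56571 = 0/56571 = 0*(1/56571) = 0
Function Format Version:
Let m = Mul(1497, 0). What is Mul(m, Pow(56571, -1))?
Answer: 0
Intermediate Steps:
m = 0
Mul(m, Pow(56571, -1)) = Mul(0, Pow(56571, -1)) = Mul(0, Rational(1, 56571)) = 0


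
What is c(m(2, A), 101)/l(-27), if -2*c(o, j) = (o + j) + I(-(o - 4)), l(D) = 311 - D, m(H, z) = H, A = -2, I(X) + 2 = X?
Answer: -103/676 ≈ -0.15237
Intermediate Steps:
I(X) = -2 + X
c(o, j) = -1 - j/2 (c(o, j) = -((o + j) + (-2 - (o - 4)))/2 = -((j + o) + (-2 - (-4 + o)))/2 = -((j + o) + (-2 + (4 - o)))/2 = -((j + o) + (2 - o))/2 = -(2 + j)/2 = -1 - j/2)
c(m(2, A), 101)/l(-27) = (-1 - ½*101)/(311 - 1*(-27)) = (-1 - 101/2)/(311 + 27) = -103/2/338 = -103/2*1/338 = -103/676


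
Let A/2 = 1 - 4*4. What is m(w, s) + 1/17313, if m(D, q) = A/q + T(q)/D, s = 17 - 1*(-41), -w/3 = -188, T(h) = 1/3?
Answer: -5044285/9764532 ≈ -0.51659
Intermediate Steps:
T(h) = 1/3
w = 564 (w = -3*(-188) = 564)
s = 58 (s = 17 + 41 = 58)
A = -30 (A = 2*(1 - 4*4) = 2*(1 - 16) = 2*(-15) = -30)
m(D, q) = -30/q + 1/(3*D)
m(w, s) + 1/17313 = (-30/58 + (1/3)/564) + 1/17313 = (-30*1/58 + (1/3)*(1/564)) + 1/17313 = (-15/29 + 1/1692) + 1/17313 = -25351/49068 + 1/17313 = -5044285/9764532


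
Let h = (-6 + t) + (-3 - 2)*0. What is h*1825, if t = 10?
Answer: 7300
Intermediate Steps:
h = 4 (h = (-6 + 10) + (-3 - 2)*0 = 4 - 5*0 = 4 + 0 = 4)
h*1825 = 4*1825 = 7300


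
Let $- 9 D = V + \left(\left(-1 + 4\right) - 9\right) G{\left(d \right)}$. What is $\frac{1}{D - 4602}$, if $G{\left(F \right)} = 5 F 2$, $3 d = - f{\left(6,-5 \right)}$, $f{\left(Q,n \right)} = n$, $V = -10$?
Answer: $- \frac{9}{41308} \approx -0.00021788$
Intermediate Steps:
$d = \frac{5}{3}$ ($d = \frac{\left(-1\right) \left(-5\right)}{3} = \frac{1}{3} \cdot 5 = \frac{5}{3} \approx 1.6667$)
$G{\left(F \right)} = 10 F$
$D = \frac{110}{9}$ ($D = - \frac{-10 + \left(\left(-1 + 4\right) - 9\right) 10 \cdot \frac{5}{3}}{9} = - \frac{-10 + \left(3 - 9\right) \frac{50}{3}}{9} = - \frac{-10 - 100}{9} = \left(- \frac{1}{9}\right) \left(-110\right) = \frac{110}{9} \approx 12.222$)
$\frac{1}{D - 4602} = \frac{1}{\frac{110}{9} - 4602} = \frac{1}{- \frac{41308}{9}} = - \frac{9}{41308}$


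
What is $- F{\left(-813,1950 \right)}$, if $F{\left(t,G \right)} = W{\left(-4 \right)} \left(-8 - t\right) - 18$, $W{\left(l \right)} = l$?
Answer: $3238$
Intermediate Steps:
$F{\left(t,G \right)} = 14 + 4 t$ ($F{\left(t,G \right)} = - 4 \left(-8 - t\right) - 18 = \left(32 + 4 t\right) - 18 = 14 + 4 t$)
$- F{\left(-813,1950 \right)} = - (14 + 4 \left(-813\right)) = - (14 - 3252) = \left(-1\right) \left(-3238\right) = 3238$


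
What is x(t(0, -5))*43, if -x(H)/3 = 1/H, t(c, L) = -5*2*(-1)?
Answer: -129/10 ≈ -12.900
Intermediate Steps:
t(c, L) = 10 (t(c, L) = -10*(-1) = 10)
x(H) = -3/H
x(t(0, -5))*43 = -3/10*43 = -129/10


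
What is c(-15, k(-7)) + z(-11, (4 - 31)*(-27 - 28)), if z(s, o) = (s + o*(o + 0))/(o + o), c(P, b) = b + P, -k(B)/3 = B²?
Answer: 78367/135 ≈ 580.50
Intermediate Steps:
k(B) = -3*B²
c(P, b) = P + b
z(s, o) = (s + o²)/(2*o) (z(s, o) = (s + o*o)/((2*o)) = (s + o²)*(1/(2*o)) = (s + o²)/(2*o))
c(-15, k(-7)) + z(-11, (4 - 31)*(-27 - 28)) = (-15 - 3*(-7)²) + (-11 + ((4 - 31)*(-27 - 28))²)/(2*(((4 - 31)*(-27 - 28)))) = (-15 - 3*49) + (-11 + (-27*(-55))²)/(2*((-27*(-55)))) = (-15 - 147) + (½)*(-11 + 1485²)/1485 = -162 + (½)*(1/1485)*(-11 + 2205225) = -162 + (½)*(1/1485)*2205214 = -162 + 100237/135 = 78367/135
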